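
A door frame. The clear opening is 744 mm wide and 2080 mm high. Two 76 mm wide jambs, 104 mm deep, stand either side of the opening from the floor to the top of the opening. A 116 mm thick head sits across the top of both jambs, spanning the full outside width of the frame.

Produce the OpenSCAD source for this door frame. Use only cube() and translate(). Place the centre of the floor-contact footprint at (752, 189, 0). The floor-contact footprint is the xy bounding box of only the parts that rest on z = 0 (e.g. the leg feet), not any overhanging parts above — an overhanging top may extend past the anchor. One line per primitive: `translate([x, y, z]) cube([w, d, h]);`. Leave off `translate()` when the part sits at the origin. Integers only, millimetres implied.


translate([304, 137, 0]) cube([76, 104, 2080]);
translate([1124, 137, 0]) cube([76, 104, 2080]);
translate([304, 137, 2080]) cube([896, 104, 116]);


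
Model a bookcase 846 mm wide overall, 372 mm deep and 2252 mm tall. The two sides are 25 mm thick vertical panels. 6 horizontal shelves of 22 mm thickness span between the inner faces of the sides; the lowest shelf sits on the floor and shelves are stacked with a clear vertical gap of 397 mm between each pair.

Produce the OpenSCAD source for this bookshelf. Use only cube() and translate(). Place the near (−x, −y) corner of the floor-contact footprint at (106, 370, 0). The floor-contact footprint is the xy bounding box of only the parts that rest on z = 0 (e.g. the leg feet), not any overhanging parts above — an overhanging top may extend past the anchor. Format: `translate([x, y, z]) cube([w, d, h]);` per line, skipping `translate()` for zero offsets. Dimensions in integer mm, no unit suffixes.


translate([106, 370, 0]) cube([25, 372, 2252]);
translate([927, 370, 0]) cube([25, 372, 2252]);
translate([131, 370, 0]) cube([796, 372, 22]);
translate([131, 370, 419]) cube([796, 372, 22]);
translate([131, 370, 838]) cube([796, 372, 22]);
translate([131, 370, 1257]) cube([796, 372, 22]);
translate([131, 370, 1676]) cube([796, 372, 22]);
translate([131, 370, 2095]) cube([796, 372, 22]);


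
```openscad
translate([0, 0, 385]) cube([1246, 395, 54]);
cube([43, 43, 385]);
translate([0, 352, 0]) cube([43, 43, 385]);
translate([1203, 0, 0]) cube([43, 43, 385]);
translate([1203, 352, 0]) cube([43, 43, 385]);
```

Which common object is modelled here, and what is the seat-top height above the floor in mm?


A bench. The seat-top height is 439 mm.

A long slab on four corner posts — a bench. The slab sits at z = 385 with thickness 54, so the top is 385 + 54 = 439 mm.


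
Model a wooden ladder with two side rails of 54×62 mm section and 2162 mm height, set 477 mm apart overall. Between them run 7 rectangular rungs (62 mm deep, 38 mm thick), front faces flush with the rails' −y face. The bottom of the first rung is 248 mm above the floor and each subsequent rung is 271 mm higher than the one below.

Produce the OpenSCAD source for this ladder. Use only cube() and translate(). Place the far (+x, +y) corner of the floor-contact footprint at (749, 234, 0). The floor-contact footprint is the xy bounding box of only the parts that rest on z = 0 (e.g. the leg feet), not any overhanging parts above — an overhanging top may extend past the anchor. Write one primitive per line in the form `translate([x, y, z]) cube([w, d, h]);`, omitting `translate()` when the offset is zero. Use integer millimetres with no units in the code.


translate([272, 172, 0]) cube([54, 62, 2162]);
translate([695, 172, 0]) cube([54, 62, 2162]);
translate([326, 172, 248]) cube([369, 62, 38]);
translate([326, 172, 519]) cube([369, 62, 38]);
translate([326, 172, 790]) cube([369, 62, 38]);
translate([326, 172, 1061]) cube([369, 62, 38]);
translate([326, 172, 1332]) cube([369, 62, 38]);
translate([326, 172, 1603]) cube([369, 62, 38]);
translate([326, 172, 1874]) cube([369, 62, 38]);


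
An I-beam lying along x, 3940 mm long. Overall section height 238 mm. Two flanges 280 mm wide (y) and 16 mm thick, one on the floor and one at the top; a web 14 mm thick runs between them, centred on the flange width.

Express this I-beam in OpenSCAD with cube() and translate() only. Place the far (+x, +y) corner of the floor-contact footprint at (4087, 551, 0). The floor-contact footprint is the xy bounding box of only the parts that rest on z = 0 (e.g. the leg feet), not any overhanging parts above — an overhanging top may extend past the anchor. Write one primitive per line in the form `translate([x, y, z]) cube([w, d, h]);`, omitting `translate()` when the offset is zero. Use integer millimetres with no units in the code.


translate([147, 271, 0]) cube([3940, 280, 16]);
translate([147, 404, 16]) cube([3940, 14, 206]);
translate([147, 271, 222]) cube([3940, 280, 16]);


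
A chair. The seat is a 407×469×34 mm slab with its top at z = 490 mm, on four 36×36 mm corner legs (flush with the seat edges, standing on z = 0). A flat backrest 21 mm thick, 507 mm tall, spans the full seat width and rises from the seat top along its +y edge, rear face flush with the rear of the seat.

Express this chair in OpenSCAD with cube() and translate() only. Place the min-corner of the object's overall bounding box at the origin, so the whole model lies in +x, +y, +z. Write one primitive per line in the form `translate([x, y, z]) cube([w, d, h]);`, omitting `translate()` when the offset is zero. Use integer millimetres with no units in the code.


// leg_h = 490 - 34 = 456
translate([0, 0, 456]) cube([407, 469, 34]);
cube([36, 36, 456]);
translate([371, 0, 0]) cube([36, 36, 456]);
translate([0, 433, 0]) cube([36, 36, 456]);
translate([371, 433, 0]) cube([36, 36, 456]);
translate([0, 448, 490]) cube([407, 21, 507]);


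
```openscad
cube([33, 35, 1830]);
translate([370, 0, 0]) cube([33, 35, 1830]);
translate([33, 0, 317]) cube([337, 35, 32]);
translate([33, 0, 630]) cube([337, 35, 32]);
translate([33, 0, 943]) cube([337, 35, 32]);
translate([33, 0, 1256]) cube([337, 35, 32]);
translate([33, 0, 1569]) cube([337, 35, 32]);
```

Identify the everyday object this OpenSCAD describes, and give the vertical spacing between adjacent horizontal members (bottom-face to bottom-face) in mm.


A ladder. The rung spacing is 313 mm.

Two tall 33×35 posts with 5 short bars between them — a ladder. Adjacent rungs sit at z = 317 and z = 630, so the spacing is 630 − 317 = 313 mm.


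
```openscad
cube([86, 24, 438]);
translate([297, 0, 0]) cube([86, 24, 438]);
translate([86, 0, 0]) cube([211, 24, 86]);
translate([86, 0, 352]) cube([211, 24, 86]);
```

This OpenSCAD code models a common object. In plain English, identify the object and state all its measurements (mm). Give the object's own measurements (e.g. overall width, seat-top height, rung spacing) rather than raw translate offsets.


A rectangular picture frame lying in the x–z plane (depth along y). The opening is 211 mm wide (x) by 266 mm tall (z), surrounded by a border 86 mm wide on all four sides. The frame is 24 mm deep and is made of two full-height vertical stiles with two horizontal rails fitted between them.


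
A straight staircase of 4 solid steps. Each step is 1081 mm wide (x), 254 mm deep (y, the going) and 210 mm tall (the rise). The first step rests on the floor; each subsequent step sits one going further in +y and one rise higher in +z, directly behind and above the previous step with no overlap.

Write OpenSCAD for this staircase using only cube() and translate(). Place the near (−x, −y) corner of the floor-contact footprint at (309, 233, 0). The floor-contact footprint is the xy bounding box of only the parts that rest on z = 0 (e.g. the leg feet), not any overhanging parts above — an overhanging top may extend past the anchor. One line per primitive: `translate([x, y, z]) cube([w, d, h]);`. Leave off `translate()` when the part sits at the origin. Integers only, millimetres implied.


translate([309, 233, 0]) cube([1081, 254, 210]);
translate([309, 487, 210]) cube([1081, 254, 210]);
translate([309, 741, 420]) cube([1081, 254, 210]);
translate([309, 995, 630]) cube([1081, 254, 210]);


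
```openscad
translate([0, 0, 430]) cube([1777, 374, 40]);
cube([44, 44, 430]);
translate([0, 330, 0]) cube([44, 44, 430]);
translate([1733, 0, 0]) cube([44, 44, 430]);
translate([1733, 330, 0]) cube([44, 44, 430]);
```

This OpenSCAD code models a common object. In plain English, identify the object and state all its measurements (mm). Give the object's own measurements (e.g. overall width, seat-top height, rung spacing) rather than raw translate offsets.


A long wooden bench with a 1777 mm (x) × 374 mm (y) seat, 40 mm thick, its top surface 470 mm above the floor. Four 44 mm square legs at the seat corners, flush with the edges, run from z = 0 to the seat underside.


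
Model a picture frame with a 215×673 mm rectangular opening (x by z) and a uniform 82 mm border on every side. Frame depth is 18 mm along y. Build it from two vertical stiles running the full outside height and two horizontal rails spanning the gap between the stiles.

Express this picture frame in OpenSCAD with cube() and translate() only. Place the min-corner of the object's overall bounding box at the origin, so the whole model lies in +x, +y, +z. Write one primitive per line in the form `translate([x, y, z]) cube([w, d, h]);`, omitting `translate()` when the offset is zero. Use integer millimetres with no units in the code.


cube([82, 18, 837]);
translate([297, 0, 0]) cube([82, 18, 837]);
translate([82, 0, 0]) cube([215, 18, 82]);
translate([82, 0, 755]) cube([215, 18, 82]);


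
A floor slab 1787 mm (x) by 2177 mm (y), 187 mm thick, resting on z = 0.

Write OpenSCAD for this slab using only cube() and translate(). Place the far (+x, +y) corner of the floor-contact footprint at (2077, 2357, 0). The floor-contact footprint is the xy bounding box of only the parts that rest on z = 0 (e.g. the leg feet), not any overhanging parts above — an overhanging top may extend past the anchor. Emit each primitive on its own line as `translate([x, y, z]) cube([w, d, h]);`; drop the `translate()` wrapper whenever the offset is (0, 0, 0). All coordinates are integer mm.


translate([290, 180, 0]) cube([1787, 2177, 187]);


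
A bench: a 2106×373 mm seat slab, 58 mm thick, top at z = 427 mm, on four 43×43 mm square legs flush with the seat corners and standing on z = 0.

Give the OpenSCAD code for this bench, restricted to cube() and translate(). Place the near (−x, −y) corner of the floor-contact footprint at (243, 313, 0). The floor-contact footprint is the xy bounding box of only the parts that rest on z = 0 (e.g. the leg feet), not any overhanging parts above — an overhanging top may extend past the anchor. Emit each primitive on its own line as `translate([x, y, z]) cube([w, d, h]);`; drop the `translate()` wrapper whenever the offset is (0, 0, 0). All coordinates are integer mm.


// leg_h = 427 − 58 = 369
translate([243, 313, 369]) cube([2106, 373, 58]);
translate([243, 313, 0]) cube([43, 43, 369]);
translate([243, 643, 0]) cube([43, 43, 369]);
translate([2306, 313, 0]) cube([43, 43, 369]);
translate([2306, 643, 0]) cube([43, 43, 369]);


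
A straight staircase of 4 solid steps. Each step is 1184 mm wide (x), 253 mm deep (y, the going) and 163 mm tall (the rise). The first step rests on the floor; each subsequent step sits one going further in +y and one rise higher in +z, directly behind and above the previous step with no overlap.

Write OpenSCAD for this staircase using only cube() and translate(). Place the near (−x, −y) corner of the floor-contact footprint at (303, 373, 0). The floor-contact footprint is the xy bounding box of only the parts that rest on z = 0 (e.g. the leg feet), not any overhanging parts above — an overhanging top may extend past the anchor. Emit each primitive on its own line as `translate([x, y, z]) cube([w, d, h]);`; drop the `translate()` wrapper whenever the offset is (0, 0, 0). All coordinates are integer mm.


translate([303, 373, 0]) cube([1184, 253, 163]);
translate([303, 626, 163]) cube([1184, 253, 163]);
translate([303, 879, 326]) cube([1184, 253, 163]);
translate([303, 1132, 489]) cube([1184, 253, 163]);


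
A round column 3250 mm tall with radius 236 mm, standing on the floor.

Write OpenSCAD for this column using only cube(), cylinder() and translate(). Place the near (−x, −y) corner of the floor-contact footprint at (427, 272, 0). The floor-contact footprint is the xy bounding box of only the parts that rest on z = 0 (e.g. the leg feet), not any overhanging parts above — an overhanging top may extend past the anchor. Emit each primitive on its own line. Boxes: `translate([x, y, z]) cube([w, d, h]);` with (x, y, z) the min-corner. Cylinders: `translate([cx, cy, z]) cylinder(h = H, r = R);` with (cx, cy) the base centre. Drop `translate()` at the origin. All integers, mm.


translate([663, 508, 0]) cylinder(h = 3250, r = 236);


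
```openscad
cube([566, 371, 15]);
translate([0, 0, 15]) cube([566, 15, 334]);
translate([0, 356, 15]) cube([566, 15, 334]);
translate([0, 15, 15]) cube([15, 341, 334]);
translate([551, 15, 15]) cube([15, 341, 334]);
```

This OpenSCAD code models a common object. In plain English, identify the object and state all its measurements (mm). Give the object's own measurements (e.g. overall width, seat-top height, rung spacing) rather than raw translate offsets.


An open-topped rectangular box: outside dimensions 566×371×349 mm, with a uniform wall and base thickness of 15 mm. The base is a full 566×371 slab on the floor; four walls sit on top of the base. The front and back walls (the −y and +y sides) span the full width; the two side walls fit between them.


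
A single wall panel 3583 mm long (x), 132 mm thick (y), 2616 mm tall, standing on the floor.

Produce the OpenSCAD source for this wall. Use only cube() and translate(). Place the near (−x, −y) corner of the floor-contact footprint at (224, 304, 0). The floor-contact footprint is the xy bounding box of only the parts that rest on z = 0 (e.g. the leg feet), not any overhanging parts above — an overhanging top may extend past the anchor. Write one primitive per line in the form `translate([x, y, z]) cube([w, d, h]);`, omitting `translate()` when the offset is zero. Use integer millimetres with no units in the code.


translate([224, 304, 0]) cube([3583, 132, 2616]);


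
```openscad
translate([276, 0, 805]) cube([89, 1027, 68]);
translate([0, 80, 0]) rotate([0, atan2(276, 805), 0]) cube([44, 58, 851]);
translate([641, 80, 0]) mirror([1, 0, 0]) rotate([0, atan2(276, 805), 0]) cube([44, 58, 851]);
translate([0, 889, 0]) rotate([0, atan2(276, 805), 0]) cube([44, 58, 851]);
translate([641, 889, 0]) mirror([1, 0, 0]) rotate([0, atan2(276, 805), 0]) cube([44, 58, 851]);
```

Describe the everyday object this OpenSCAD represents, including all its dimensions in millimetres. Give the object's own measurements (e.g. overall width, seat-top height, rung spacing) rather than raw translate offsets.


A sawhorse. A 89×1027×68 mm beam (x, y, z) sits on two A-frame leg pairs. Each pair is two raked legs of 44×58 mm section (58 mm along y) splaying symmetrically in x. Each leg rises 805 mm vertically over 276 mm of horizontal reach and is 851 mm long along its own axis. Every leg's outer bottom edge rests on the floor and its outer top edge meets a bottom edge of the beam — the left legs (tilting toward +x) meet the beam's −x bottom edge, the right legs (their mirror images, tilting toward −x) meet its +x bottom edge — so the leg tops tuck under the beam, the beam's underside is 805 mm above the floor, and the feet are 641 mm apart outside-to-outside with the beam centred between them. The two leg pairs are set in 80 mm from either end of the beam.


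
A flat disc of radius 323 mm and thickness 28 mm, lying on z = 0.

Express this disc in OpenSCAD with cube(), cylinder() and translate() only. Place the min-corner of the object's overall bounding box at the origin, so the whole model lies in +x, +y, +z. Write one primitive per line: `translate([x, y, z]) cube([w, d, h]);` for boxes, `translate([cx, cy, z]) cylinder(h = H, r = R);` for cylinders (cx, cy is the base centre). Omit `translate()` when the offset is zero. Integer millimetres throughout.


translate([323, 323, 0]) cylinder(h = 28, r = 323);


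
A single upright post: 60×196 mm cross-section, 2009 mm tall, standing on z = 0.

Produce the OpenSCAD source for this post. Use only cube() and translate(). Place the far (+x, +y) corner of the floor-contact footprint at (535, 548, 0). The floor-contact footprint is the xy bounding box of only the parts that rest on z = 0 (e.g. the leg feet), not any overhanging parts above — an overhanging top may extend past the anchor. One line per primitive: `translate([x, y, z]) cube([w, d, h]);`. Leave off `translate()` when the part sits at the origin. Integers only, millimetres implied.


translate([475, 352, 0]) cube([60, 196, 2009]);


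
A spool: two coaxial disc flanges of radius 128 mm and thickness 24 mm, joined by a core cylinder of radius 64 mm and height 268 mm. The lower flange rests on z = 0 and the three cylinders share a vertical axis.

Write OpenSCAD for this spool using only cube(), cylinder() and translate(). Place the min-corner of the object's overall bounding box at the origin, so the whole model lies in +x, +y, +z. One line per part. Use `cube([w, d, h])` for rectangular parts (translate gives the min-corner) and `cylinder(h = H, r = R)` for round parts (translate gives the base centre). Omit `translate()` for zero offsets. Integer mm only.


translate([128, 128, 0]) cylinder(h = 24, r = 128);
translate([128, 128, 24]) cylinder(h = 268, r = 64);
translate([128, 128, 292]) cylinder(h = 24, r = 128);


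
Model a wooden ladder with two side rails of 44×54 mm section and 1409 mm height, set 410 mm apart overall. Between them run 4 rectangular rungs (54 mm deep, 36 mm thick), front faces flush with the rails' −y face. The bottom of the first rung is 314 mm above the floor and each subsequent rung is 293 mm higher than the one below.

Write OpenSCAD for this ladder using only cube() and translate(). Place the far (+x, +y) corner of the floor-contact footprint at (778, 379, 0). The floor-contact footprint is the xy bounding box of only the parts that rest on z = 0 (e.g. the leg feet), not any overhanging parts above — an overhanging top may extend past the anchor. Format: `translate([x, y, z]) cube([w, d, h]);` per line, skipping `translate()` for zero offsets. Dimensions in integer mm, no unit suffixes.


translate([368, 325, 0]) cube([44, 54, 1409]);
translate([734, 325, 0]) cube([44, 54, 1409]);
translate([412, 325, 314]) cube([322, 54, 36]);
translate([412, 325, 607]) cube([322, 54, 36]);
translate([412, 325, 900]) cube([322, 54, 36]);
translate([412, 325, 1193]) cube([322, 54, 36]);


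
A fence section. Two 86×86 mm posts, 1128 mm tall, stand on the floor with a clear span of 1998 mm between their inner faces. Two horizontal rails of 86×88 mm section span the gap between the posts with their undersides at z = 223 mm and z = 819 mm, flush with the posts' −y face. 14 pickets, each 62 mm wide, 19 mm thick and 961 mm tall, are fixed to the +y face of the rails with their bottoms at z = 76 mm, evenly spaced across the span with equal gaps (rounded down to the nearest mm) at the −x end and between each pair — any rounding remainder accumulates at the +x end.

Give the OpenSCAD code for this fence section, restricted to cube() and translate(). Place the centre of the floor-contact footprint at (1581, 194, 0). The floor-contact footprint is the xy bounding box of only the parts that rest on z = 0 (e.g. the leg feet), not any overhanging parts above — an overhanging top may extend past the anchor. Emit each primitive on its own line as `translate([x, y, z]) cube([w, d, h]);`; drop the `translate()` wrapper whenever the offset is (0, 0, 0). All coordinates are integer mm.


translate([496, 151, 0]) cube([86, 86, 1128]);
translate([2580, 151, 0]) cube([86, 86, 1128]);
translate([582, 151, 223]) cube([1998, 86, 88]);
translate([582, 151, 819]) cube([1998, 86, 88]);
translate([657, 237, 76]) cube([62, 19, 961]);
translate([794, 237, 76]) cube([62, 19, 961]);
translate([931, 237, 76]) cube([62, 19, 961]);
translate([1068, 237, 76]) cube([62, 19, 961]);
translate([1205, 237, 76]) cube([62, 19, 961]);
translate([1342, 237, 76]) cube([62, 19, 961]);
translate([1479, 237, 76]) cube([62, 19, 961]);
translate([1616, 237, 76]) cube([62, 19, 961]);
translate([1753, 237, 76]) cube([62, 19, 961]);
translate([1890, 237, 76]) cube([62, 19, 961]);
translate([2027, 237, 76]) cube([62, 19, 961]);
translate([2164, 237, 76]) cube([62, 19, 961]);
translate([2301, 237, 76]) cube([62, 19, 961]);
translate([2438, 237, 76]) cube([62, 19, 961]);


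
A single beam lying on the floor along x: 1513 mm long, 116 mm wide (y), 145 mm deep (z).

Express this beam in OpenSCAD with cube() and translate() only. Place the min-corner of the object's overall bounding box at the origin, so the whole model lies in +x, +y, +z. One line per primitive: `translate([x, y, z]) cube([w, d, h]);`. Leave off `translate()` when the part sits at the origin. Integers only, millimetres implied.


cube([1513, 116, 145]);


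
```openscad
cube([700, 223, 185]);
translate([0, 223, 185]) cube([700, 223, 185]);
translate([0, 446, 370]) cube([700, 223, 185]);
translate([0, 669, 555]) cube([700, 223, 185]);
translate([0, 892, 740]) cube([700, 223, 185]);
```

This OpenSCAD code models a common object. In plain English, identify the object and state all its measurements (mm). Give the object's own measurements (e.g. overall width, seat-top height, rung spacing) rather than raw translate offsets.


A straight staircase of 5 solid steps. Each step is 700 mm wide (x), 223 mm deep (y, the going) and 185 mm tall (the rise). The first step rests on the floor; each subsequent step sits one going further in +y and one rise higher in +z, directly behind and above the previous step with no overlap.


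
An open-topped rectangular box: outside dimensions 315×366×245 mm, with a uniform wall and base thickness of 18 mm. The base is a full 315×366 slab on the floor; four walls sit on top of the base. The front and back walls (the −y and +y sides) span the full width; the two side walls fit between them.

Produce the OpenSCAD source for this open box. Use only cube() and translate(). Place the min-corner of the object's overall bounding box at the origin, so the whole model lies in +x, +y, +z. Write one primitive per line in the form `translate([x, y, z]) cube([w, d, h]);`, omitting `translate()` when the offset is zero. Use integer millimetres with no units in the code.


cube([315, 366, 18]);
translate([0, 0, 18]) cube([315, 18, 227]);
translate([0, 348, 18]) cube([315, 18, 227]);
translate([0, 18, 18]) cube([18, 330, 227]);
translate([297, 18, 18]) cube([18, 330, 227]);


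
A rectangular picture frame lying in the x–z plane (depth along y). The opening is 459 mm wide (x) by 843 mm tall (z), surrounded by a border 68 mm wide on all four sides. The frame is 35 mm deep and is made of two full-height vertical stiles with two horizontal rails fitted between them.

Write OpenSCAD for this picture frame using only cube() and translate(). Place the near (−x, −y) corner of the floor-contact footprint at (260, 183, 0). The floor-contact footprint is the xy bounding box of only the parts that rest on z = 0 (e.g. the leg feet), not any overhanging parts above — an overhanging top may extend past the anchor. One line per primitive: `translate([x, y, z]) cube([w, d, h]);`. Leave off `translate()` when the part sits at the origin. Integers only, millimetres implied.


translate([260, 183, 0]) cube([68, 35, 979]);
translate([787, 183, 0]) cube([68, 35, 979]);
translate([328, 183, 0]) cube([459, 35, 68]);
translate([328, 183, 911]) cube([459, 35, 68]);


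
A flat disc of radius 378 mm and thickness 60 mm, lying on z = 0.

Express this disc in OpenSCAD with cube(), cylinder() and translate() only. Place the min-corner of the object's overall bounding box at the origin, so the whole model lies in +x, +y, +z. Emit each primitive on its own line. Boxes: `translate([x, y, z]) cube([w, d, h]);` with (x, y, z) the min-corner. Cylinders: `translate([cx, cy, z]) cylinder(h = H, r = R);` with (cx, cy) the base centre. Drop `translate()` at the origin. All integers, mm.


translate([378, 378, 0]) cylinder(h = 60, r = 378);


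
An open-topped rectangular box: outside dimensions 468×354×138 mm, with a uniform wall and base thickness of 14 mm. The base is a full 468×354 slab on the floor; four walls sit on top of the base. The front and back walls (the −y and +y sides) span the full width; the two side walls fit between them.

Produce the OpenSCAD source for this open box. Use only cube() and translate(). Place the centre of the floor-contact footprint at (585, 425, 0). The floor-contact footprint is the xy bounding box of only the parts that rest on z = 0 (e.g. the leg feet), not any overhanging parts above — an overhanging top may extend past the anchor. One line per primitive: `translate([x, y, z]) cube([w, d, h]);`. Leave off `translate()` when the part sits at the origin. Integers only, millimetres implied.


translate([351, 248, 0]) cube([468, 354, 14]);
translate([351, 248, 14]) cube([468, 14, 124]);
translate([351, 588, 14]) cube([468, 14, 124]);
translate([351, 262, 14]) cube([14, 326, 124]);
translate([805, 262, 14]) cube([14, 326, 124]);


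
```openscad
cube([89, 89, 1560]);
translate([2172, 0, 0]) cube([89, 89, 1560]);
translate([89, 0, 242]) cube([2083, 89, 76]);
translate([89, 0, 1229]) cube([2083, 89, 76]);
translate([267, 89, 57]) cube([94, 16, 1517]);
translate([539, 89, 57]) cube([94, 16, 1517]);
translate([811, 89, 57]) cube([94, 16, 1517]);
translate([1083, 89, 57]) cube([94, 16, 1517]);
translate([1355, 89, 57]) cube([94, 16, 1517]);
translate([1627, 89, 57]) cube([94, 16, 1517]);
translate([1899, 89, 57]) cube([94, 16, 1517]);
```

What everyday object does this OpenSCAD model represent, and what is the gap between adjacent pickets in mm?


A fence section. The picket gap is 178 mm.

Two posts, two rails, 7 pickets — a fence section. Span 2083 mm holds 7 pickets of 94 mm with 8 equal gaps: ⌊(2083 − 7·94) / 8⌋ = 178 mm.


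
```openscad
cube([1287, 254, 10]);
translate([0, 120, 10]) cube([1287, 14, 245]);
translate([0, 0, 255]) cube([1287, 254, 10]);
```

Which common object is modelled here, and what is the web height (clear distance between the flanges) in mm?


An I-beam. The web height is 245 mm.

Two wide flanges with a thin centred web — an I-beam. Overall 265 mm minus two 10 mm flanges gives a web of 265 − 2·10 = 245 mm.


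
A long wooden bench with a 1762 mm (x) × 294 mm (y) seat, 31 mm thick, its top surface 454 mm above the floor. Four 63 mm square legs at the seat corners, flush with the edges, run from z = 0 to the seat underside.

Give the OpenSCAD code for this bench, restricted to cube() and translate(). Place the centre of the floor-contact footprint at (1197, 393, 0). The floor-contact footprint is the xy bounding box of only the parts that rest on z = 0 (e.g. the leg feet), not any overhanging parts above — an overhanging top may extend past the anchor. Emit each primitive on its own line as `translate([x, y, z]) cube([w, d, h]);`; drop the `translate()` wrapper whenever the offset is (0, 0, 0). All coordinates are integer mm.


translate([316, 246, 423]) cube([1762, 294, 31]);
translate([316, 246, 0]) cube([63, 63, 423]);
translate([316, 477, 0]) cube([63, 63, 423]);
translate([2015, 246, 0]) cube([63, 63, 423]);
translate([2015, 477, 0]) cube([63, 63, 423]);


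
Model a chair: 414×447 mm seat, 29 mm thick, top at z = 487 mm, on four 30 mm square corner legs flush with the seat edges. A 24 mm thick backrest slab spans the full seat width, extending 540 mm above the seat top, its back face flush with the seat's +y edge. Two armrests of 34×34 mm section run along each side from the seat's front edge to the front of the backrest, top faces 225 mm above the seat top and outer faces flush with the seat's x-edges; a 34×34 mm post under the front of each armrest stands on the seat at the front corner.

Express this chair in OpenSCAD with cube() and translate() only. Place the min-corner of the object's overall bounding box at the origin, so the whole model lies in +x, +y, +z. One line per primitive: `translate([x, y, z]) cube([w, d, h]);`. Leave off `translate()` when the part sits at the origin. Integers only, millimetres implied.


// leg_h = 487 - 29 = 458
// arm post h = 225 - 34 = 191
translate([0, 0, 458]) cube([414, 447, 29]);
cube([30, 30, 458]);
translate([384, 0, 0]) cube([30, 30, 458]);
translate([0, 417, 0]) cube([30, 30, 458]);
translate([384, 417, 0]) cube([30, 30, 458]);
translate([0, 423, 487]) cube([414, 24, 540]);
translate([0, 0, 678]) cube([34, 423, 34]);
translate([380, 0, 678]) cube([34, 423, 34]);
translate([0, 0, 487]) cube([34, 34, 191]);
translate([380, 0, 487]) cube([34, 34, 191]);


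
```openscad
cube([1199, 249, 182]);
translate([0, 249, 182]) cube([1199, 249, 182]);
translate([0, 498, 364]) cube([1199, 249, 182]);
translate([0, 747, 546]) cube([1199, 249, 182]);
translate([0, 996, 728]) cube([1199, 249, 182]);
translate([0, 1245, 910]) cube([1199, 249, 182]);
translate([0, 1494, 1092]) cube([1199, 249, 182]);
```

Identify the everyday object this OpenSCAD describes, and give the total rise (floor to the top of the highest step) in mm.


A staircase. The total rise is 1274 mm.

7 identical blocks, each offset up and back from the previous — a staircase. Each step is 182 mm tall and there are 7 of them, so the total rise is 7 × 182 = 1274 mm.


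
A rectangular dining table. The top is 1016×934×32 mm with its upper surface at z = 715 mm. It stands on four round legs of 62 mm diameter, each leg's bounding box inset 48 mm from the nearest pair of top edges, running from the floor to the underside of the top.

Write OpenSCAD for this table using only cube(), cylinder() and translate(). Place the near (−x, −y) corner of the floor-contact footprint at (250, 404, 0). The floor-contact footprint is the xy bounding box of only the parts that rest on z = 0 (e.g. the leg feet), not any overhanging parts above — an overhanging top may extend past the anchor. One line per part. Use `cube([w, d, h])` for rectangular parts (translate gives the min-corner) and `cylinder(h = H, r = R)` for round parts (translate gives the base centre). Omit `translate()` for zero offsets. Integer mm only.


translate([202, 356, 683]) cube([1016, 934, 32]);
translate([281, 435, 0]) cylinder(h = 683, r = 31);
translate([1139, 435, 0]) cylinder(h = 683, r = 31);
translate([281, 1211, 0]) cylinder(h = 683, r = 31);
translate([1139, 1211, 0]) cylinder(h = 683, r = 31);


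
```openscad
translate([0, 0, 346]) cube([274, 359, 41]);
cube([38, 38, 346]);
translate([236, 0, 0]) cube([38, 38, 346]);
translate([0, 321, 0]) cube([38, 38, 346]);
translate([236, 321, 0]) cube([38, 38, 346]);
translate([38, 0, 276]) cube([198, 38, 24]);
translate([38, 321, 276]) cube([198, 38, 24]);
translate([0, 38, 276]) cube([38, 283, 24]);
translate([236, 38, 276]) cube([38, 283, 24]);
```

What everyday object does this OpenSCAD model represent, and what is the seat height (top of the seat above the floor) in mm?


A stool. The seat height is 387 mm.

A 274×359×41 slab at z = 346 on four corner posts — a stool. The seat top is 346 + 41 = 387 mm.


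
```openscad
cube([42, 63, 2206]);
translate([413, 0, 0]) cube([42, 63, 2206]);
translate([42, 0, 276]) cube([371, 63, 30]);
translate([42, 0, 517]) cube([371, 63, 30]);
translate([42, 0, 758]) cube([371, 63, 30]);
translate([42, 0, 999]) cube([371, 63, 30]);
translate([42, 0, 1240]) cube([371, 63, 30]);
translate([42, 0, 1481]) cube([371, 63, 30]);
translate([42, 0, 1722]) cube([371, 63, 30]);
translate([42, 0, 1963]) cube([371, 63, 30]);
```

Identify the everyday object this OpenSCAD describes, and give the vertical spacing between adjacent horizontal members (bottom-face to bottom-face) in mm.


A ladder. The rung spacing is 241 mm.

Two tall 42×63 posts with 8 short bars between them — a ladder. Adjacent rungs sit at z = 276 and z = 517, so the spacing is 517 − 276 = 241 mm.


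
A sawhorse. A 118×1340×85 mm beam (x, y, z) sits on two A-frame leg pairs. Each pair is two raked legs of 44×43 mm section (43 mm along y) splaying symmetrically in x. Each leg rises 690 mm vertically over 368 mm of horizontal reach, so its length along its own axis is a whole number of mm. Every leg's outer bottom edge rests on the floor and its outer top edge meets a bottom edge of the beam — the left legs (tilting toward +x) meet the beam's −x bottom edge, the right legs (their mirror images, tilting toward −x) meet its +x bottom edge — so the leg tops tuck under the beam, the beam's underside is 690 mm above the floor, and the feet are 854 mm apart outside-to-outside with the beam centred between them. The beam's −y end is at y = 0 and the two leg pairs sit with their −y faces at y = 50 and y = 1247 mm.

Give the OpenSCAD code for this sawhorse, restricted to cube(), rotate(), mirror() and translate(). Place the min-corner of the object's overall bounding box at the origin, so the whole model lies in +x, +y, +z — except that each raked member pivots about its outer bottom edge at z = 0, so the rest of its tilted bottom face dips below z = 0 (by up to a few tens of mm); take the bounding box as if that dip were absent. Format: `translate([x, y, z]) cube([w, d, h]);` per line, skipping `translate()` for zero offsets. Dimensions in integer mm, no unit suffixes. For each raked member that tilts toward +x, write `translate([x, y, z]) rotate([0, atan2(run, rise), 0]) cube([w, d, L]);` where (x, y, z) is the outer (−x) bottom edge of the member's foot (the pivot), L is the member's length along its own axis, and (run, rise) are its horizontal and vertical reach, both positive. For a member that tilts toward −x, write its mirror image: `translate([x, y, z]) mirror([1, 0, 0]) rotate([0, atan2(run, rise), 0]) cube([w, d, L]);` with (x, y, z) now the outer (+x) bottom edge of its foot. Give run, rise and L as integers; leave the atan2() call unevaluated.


// leg length = √(368² + 690²) = 782
// right-leg outer foot x = 2·368 + 118 = 854
// beam min-corner = (368, 0, 690)
translate([368, 0, 690]) cube([118, 1340, 85]);
translate([0, 50, 0]) rotate([0, atan2(368, 690), 0]) cube([44, 43, 782]);
translate([854, 50, 0]) mirror([1, 0, 0]) rotate([0, atan2(368, 690), 0]) cube([44, 43, 782]);
translate([0, 1247, 0]) rotate([0, atan2(368, 690), 0]) cube([44, 43, 782]);
translate([854, 1247, 0]) mirror([1, 0, 0]) rotate([0, atan2(368, 690), 0]) cube([44, 43, 782]);


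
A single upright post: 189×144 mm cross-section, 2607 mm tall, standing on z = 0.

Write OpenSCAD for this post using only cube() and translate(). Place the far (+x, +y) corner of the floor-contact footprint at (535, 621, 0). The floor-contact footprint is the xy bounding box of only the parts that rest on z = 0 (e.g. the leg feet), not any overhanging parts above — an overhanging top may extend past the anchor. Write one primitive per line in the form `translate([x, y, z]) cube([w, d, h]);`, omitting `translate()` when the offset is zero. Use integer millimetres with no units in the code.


translate([346, 477, 0]) cube([189, 144, 2607]);


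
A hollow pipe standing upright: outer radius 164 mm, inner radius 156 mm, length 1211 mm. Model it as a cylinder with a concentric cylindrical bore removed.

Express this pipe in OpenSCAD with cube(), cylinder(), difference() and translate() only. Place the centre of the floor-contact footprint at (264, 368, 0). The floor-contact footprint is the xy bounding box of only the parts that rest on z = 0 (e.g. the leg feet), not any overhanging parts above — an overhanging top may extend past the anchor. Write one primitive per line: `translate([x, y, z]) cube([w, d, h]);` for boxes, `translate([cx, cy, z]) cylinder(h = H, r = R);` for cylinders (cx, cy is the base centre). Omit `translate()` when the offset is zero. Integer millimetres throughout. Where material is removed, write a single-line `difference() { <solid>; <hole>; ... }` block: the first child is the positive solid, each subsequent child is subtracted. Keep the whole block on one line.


difference() { translate([264, 368, 0]) cylinder(h = 1211, r = 164); translate([264, 368, 0]) cylinder(h = 1211, r = 156); }


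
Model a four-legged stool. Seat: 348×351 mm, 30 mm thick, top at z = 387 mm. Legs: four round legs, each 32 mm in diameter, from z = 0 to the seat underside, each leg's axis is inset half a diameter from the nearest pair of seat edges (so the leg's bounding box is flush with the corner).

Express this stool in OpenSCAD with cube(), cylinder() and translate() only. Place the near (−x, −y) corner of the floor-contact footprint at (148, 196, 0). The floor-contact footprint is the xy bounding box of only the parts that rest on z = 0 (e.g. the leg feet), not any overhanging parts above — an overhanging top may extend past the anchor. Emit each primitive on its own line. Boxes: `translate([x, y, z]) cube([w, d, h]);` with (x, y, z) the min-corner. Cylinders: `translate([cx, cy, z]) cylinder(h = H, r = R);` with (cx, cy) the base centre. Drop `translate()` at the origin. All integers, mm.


translate([148, 196, 357]) cube([348, 351, 30]);
translate([164, 212, 0]) cylinder(h = 357, r = 16);
translate([480, 212, 0]) cylinder(h = 357, r = 16);
translate([164, 531, 0]) cylinder(h = 357, r = 16);
translate([480, 531, 0]) cylinder(h = 357, r = 16);


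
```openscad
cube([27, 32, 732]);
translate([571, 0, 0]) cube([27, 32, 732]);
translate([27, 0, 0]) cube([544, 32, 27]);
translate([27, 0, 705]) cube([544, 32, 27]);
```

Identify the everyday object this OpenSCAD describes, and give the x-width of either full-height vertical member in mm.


A picture frame. The border width is 27 mm.

Four thin pieces enclosing a rectangular opening — a picture frame. The two full-height stiles are 732 mm tall; the top rail sits at z = 705 and is 27 mm tall, so the border above the opening is 732 − 705 = 27 mm, matching the stile x-width.


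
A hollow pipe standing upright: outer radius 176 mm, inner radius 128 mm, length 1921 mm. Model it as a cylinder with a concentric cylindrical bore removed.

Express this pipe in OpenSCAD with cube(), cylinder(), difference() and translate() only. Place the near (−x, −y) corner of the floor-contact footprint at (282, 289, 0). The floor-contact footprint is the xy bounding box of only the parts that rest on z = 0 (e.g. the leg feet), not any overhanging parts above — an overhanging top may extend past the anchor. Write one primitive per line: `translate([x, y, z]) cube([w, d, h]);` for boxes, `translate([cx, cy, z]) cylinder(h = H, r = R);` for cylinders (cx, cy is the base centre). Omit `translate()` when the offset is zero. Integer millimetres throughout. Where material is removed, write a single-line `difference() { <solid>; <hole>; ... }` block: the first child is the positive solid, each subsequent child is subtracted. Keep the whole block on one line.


difference() { translate([458, 465, 0]) cylinder(h = 1921, r = 176); translate([458, 465, 0]) cylinder(h = 1921, r = 128); }


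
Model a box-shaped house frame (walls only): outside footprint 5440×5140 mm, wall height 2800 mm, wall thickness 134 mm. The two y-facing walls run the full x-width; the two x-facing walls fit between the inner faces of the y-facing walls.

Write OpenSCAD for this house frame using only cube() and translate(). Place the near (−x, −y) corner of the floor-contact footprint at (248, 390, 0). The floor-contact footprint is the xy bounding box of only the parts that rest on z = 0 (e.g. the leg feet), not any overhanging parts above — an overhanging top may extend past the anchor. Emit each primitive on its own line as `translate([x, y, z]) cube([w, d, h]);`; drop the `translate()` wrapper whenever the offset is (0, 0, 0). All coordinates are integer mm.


translate([248, 390, 0]) cube([5440, 134, 2800]);
translate([248, 5396, 0]) cube([5440, 134, 2800]);
translate([248, 524, 0]) cube([134, 4872, 2800]);
translate([5554, 524, 0]) cube([134, 4872, 2800]);
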